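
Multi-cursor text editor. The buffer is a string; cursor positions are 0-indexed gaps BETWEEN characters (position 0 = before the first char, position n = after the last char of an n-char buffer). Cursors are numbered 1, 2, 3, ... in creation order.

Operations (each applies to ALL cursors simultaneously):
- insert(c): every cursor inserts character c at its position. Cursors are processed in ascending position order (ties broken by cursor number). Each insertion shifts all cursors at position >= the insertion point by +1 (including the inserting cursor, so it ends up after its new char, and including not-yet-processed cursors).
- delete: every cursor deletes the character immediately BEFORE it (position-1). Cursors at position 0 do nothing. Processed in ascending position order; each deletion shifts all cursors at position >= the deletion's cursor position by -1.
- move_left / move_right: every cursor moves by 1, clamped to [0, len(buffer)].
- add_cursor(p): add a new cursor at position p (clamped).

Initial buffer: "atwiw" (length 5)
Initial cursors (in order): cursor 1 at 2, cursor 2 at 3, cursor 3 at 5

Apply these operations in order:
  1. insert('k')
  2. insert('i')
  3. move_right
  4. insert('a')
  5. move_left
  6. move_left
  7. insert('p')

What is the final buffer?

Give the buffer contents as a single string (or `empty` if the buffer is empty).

After op 1 (insert('k')): buffer="atkwkiwk" (len 8), cursors c1@3 c2@5 c3@8, authorship ..1.2..3
After op 2 (insert('i')): buffer="atkiwkiiwki" (len 11), cursors c1@4 c2@7 c3@11, authorship ..11.22..33
After op 3 (move_right): buffer="atkiwkiiwki" (len 11), cursors c1@5 c2@8 c3@11, authorship ..11.22..33
After op 4 (insert('a')): buffer="atkiwakiiawkia" (len 14), cursors c1@6 c2@10 c3@14, authorship ..11.122.2.333
After op 5 (move_left): buffer="atkiwakiiawkia" (len 14), cursors c1@5 c2@9 c3@13, authorship ..11.122.2.333
After op 6 (move_left): buffer="atkiwakiiawkia" (len 14), cursors c1@4 c2@8 c3@12, authorship ..11.122.2.333
After op 7 (insert('p')): buffer="atkipwakipiawkpia" (len 17), cursors c1@5 c2@10 c3@15, authorship ..111.1222.2.3333

Answer: atkipwakipiawkpia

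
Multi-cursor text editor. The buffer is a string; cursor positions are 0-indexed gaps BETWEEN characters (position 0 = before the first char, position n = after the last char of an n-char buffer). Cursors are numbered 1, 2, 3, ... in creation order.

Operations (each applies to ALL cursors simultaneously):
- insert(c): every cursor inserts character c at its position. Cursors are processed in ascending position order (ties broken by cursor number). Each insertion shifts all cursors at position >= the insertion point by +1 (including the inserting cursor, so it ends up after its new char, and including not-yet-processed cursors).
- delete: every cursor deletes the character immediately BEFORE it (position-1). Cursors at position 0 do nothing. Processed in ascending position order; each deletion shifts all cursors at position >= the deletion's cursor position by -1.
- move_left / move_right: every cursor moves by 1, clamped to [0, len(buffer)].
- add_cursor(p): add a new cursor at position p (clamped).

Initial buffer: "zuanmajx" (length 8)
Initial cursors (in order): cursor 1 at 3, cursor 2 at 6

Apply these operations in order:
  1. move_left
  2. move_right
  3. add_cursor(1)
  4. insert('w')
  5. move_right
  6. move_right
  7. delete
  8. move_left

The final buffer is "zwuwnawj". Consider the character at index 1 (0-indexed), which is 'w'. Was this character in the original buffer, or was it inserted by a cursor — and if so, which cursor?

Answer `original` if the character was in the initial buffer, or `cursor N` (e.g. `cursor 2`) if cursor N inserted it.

After op 1 (move_left): buffer="zuanmajx" (len 8), cursors c1@2 c2@5, authorship ........
After op 2 (move_right): buffer="zuanmajx" (len 8), cursors c1@3 c2@6, authorship ........
After op 3 (add_cursor(1)): buffer="zuanmajx" (len 8), cursors c3@1 c1@3 c2@6, authorship ........
After op 4 (insert('w')): buffer="zwuawnmawjx" (len 11), cursors c3@2 c1@5 c2@9, authorship .3..1...2..
After op 5 (move_right): buffer="zwuawnmawjx" (len 11), cursors c3@3 c1@6 c2@10, authorship .3..1...2..
After op 6 (move_right): buffer="zwuawnmawjx" (len 11), cursors c3@4 c1@7 c2@11, authorship .3..1...2..
After op 7 (delete): buffer="zwuwnawj" (len 8), cursors c3@3 c1@5 c2@8, authorship .3.1..2.
After op 8 (move_left): buffer="zwuwnawj" (len 8), cursors c3@2 c1@4 c2@7, authorship .3.1..2.
Authorship (.=original, N=cursor N): . 3 . 1 . . 2 .
Index 1: author = 3

Answer: cursor 3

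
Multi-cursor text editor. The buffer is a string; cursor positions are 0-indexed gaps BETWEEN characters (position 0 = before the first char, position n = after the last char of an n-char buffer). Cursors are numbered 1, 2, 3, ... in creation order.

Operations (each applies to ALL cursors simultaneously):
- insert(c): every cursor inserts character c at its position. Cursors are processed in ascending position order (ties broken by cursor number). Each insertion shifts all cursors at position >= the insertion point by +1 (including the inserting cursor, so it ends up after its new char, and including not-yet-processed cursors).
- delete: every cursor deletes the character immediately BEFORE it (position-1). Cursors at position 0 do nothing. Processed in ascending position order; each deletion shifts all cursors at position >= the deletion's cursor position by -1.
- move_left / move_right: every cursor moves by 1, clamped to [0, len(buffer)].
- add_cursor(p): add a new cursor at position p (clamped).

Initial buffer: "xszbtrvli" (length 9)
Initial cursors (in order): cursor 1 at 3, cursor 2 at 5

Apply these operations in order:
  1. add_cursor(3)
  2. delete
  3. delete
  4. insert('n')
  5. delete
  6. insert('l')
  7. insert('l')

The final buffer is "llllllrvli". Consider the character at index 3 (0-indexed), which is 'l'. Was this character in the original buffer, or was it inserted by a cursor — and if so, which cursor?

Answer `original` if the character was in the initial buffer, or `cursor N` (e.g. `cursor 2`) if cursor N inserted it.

Answer: cursor 1

Derivation:
After op 1 (add_cursor(3)): buffer="xszbtrvli" (len 9), cursors c1@3 c3@3 c2@5, authorship .........
After op 2 (delete): buffer="xbrvli" (len 6), cursors c1@1 c3@1 c2@2, authorship ......
After op 3 (delete): buffer="rvli" (len 4), cursors c1@0 c2@0 c3@0, authorship ....
After op 4 (insert('n')): buffer="nnnrvli" (len 7), cursors c1@3 c2@3 c3@3, authorship 123....
After op 5 (delete): buffer="rvli" (len 4), cursors c1@0 c2@0 c3@0, authorship ....
After op 6 (insert('l')): buffer="lllrvli" (len 7), cursors c1@3 c2@3 c3@3, authorship 123....
After op 7 (insert('l')): buffer="llllllrvli" (len 10), cursors c1@6 c2@6 c3@6, authorship 123123....
Authorship (.=original, N=cursor N): 1 2 3 1 2 3 . . . .
Index 3: author = 1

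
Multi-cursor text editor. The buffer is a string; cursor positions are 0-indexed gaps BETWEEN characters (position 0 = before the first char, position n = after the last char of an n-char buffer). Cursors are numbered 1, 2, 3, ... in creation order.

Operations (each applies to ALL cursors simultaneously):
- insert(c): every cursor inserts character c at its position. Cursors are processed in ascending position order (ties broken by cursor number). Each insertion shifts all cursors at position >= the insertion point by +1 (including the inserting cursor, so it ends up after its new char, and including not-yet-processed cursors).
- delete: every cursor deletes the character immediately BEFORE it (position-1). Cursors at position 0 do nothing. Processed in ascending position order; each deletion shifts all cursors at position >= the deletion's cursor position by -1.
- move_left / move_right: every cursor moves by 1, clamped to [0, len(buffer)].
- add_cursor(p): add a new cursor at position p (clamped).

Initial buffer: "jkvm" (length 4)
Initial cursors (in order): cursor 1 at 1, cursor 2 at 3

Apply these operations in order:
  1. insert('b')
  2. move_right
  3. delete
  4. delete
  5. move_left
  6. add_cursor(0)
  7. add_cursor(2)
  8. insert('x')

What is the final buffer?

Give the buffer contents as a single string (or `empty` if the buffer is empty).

Answer: xxjxvx

Derivation:
After op 1 (insert('b')): buffer="jbkvbm" (len 6), cursors c1@2 c2@5, authorship .1..2.
After op 2 (move_right): buffer="jbkvbm" (len 6), cursors c1@3 c2@6, authorship .1..2.
After op 3 (delete): buffer="jbvb" (len 4), cursors c1@2 c2@4, authorship .1.2
After op 4 (delete): buffer="jv" (len 2), cursors c1@1 c2@2, authorship ..
After op 5 (move_left): buffer="jv" (len 2), cursors c1@0 c2@1, authorship ..
After op 6 (add_cursor(0)): buffer="jv" (len 2), cursors c1@0 c3@0 c2@1, authorship ..
After op 7 (add_cursor(2)): buffer="jv" (len 2), cursors c1@0 c3@0 c2@1 c4@2, authorship ..
After op 8 (insert('x')): buffer="xxjxvx" (len 6), cursors c1@2 c3@2 c2@4 c4@6, authorship 13.2.4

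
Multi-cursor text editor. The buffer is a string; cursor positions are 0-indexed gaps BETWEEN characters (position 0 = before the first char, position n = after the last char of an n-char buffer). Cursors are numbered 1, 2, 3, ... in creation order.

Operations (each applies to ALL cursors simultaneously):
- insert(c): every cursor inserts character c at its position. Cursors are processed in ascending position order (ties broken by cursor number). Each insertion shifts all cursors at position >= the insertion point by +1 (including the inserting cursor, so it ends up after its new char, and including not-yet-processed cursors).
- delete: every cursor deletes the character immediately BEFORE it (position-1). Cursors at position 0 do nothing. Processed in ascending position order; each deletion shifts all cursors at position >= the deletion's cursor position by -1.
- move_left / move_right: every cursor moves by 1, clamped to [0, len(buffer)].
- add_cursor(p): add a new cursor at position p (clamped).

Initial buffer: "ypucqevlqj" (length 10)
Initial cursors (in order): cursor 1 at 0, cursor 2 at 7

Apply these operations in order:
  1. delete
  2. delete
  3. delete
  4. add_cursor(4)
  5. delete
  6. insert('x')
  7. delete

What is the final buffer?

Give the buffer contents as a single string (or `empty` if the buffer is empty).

After op 1 (delete): buffer="ypucqelqj" (len 9), cursors c1@0 c2@6, authorship .........
After op 2 (delete): buffer="ypucqlqj" (len 8), cursors c1@0 c2@5, authorship ........
After op 3 (delete): buffer="ypuclqj" (len 7), cursors c1@0 c2@4, authorship .......
After op 4 (add_cursor(4)): buffer="ypuclqj" (len 7), cursors c1@0 c2@4 c3@4, authorship .......
After op 5 (delete): buffer="yplqj" (len 5), cursors c1@0 c2@2 c3@2, authorship .....
After op 6 (insert('x')): buffer="xypxxlqj" (len 8), cursors c1@1 c2@5 c3@5, authorship 1..23...
After op 7 (delete): buffer="yplqj" (len 5), cursors c1@0 c2@2 c3@2, authorship .....

Answer: yplqj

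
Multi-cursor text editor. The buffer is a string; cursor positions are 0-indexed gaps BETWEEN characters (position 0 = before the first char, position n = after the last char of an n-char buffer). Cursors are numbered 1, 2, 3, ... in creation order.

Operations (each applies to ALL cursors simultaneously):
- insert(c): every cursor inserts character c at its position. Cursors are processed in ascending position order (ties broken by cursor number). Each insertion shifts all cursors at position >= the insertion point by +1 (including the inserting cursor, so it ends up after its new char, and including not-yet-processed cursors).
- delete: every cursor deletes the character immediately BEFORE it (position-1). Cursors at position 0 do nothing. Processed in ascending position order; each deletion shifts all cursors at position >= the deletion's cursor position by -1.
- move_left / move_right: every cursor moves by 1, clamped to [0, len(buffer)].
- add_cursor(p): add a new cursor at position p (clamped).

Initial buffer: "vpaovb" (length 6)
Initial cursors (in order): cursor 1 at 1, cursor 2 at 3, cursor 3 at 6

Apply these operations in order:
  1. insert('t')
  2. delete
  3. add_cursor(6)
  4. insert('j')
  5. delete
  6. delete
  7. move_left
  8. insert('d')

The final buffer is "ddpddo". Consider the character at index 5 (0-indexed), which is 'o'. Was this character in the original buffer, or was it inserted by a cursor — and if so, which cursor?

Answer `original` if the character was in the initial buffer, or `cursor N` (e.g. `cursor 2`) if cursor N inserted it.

After op 1 (insert('t')): buffer="vtpatovbt" (len 9), cursors c1@2 c2@5 c3@9, authorship .1..2...3
After op 2 (delete): buffer="vpaovb" (len 6), cursors c1@1 c2@3 c3@6, authorship ......
After op 3 (add_cursor(6)): buffer="vpaovb" (len 6), cursors c1@1 c2@3 c3@6 c4@6, authorship ......
After op 4 (insert('j')): buffer="vjpajovbjj" (len 10), cursors c1@2 c2@5 c3@10 c4@10, authorship .1..2...34
After op 5 (delete): buffer="vpaovb" (len 6), cursors c1@1 c2@3 c3@6 c4@6, authorship ......
After op 6 (delete): buffer="po" (len 2), cursors c1@0 c2@1 c3@2 c4@2, authorship ..
After op 7 (move_left): buffer="po" (len 2), cursors c1@0 c2@0 c3@1 c4@1, authorship ..
After op 8 (insert('d')): buffer="ddpddo" (len 6), cursors c1@2 c2@2 c3@5 c4@5, authorship 12.34.
Authorship (.=original, N=cursor N): 1 2 . 3 4 .
Index 5: author = original

Answer: original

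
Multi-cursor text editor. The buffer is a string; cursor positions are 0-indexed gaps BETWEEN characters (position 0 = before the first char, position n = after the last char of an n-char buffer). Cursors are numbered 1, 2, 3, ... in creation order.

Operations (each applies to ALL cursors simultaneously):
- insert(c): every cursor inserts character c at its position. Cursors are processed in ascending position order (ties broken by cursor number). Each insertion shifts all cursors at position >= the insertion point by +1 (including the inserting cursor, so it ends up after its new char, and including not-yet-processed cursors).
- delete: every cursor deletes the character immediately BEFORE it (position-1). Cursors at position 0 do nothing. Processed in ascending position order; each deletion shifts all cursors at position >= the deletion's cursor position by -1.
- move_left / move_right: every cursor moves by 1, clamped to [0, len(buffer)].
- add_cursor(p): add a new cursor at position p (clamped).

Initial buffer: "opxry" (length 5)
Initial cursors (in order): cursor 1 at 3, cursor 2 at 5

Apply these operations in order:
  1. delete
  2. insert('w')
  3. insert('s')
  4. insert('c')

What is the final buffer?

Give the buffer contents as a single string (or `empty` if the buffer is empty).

Answer: opwscrwsc

Derivation:
After op 1 (delete): buffer="opr" (len 3), cursors c1@2 c2@3, authorship ...
After op 2 (insert('w')): buffer="opwrw" (len 5), cursors c1@3 c2@5, authorship ..1.2
After op 3 (insert('s')): buffer="opwsrws" (len 7), cursors c1@4 c2@7, authorship ..11.22
After op 4 (insert('c')): buffer="opwscrwsc" (len 9), cursors c1@5 c2@9, authorship ..111.222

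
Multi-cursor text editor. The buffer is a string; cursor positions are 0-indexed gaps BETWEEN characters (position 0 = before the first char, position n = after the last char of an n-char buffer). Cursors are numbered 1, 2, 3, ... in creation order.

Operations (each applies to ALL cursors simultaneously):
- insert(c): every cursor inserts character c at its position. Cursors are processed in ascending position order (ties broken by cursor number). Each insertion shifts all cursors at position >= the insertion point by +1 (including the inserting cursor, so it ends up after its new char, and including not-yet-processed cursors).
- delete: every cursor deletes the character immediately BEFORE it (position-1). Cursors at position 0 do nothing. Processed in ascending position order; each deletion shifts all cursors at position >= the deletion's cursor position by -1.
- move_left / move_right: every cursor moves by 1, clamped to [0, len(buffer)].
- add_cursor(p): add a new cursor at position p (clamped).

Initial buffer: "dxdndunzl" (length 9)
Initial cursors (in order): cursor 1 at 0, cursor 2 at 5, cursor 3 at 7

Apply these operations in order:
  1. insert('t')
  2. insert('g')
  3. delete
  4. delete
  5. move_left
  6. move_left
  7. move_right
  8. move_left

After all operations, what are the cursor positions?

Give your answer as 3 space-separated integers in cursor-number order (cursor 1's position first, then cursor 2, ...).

After op 1 (insert('t')): buffer="tdxdndtuntzl" (len 12), cursors c1@1 c2@7 c3@10, authorship 1.....2..3..
After op 2 (insert('g')): buffer="tgdxdndtguntgzl" (len 15), cursors c1@2 c2@9 c3@13, authorship 11.....22..33..
After op 3 (delete): buffer="tdxdndtuntzl" (len 12), cursors c1@1 c2@7 c3@10, authorship 1.....2..3..
After op 4 (delete): buffer="dxdndunzl" (len 9), cursors c1@0 c2@5 c3@7, authorship .........
After op 5 (move_left): buffer="dxdndunzl" (len 9), cursors c1@0 c2@4 c3@6, authorship .........
After op 6 (move_left): buffer="dxdndunzl" (len 9), cursors c1@0 c2@3 c3@5, authorship .........
After op 7 (move_right): buffer="dxdndunzl" (len 9), cursors c1@1 c2@4 c3@6, authorship .........
After op 8 (move_left): buffer="dxdndunzl" (len 9), cursors c1@0 c2@3 c3@5, authorship .........

Answer: 0 3 5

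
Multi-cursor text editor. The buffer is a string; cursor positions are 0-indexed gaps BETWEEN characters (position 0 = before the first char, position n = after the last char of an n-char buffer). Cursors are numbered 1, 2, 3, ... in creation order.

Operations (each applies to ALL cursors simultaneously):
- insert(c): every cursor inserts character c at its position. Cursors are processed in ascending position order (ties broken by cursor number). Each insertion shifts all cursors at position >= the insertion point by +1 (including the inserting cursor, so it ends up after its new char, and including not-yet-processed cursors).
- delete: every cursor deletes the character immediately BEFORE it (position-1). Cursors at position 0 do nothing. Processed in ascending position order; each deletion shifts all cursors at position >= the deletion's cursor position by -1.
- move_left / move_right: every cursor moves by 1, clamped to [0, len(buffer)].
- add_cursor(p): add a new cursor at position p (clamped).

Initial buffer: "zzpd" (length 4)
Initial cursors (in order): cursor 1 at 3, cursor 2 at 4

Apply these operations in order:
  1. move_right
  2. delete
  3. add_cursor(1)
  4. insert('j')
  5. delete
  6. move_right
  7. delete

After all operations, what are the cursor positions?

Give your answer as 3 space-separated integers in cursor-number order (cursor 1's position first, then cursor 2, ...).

After op 1 (move_right): buffer="zzpd" (len 4), cursors c1@4 c2@4, authorship ....
After op 2 (delete): buffer="zz" (len 2), cursors c1@2 c2@2, authorship ..
After op 3 (add_cursor(1)): buffer="zz" (len 2), cursors c3@1 c1@2 c2@2, authorship ..
After op 4 (insert('j')): buffer="zjzjj" (len 5), cursors c3@2 c1@5 c2@5, authorship .3.12
After op 5 (delete): buffer="zz" (len 2), cursors c3@1 c1@2 c2@2, authorship ..
After op 6 (move_right): buffer="zz" (len 2), cursors c1@2 c2@2 c3@2, authorship ..
After op 7 (delete): buffer="" (len 0), cursors c1@0 c2@0 c3@0, authorship 

Answer: 0 0 0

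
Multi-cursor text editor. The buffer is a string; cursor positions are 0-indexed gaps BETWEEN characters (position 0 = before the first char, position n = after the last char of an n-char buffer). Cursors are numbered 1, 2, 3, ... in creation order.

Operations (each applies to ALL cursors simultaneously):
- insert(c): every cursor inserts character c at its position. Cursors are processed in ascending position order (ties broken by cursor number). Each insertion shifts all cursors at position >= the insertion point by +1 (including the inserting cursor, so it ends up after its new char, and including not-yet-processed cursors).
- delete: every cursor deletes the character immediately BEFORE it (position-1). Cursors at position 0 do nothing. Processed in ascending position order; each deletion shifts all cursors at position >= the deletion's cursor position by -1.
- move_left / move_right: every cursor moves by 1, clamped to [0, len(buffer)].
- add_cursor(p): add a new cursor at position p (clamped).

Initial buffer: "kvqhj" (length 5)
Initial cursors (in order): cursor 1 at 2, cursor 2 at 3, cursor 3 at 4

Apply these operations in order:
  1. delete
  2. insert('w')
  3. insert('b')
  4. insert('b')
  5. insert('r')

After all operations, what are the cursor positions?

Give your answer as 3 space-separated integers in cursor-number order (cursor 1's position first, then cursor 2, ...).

Answer: 13 13 13

Derivation:
After op 1 (delete): buffer="kj" (len 2), cursors c1@1 c2@1 c3@1, authorship ..
After op 2 (insert('w')): buffer="kwwwj" (len 5), cursors c1@4 c2@4 c3@4, authorship .123.
After op 3 (insert('b')): buffer="kwwwbbbj" (len 8), cursors c1@7 c2@7 c3@7, authorship .123123.
After op 4 (insert('b')): buffer="kwwwbbbbbbj" (len 11), cursors c1@10 c2@10 c3@10, authorship .123123123.
After op 5 (insert('r')): buffer="kwwwbbbbbbrrrj" (len 14), cursors c1@13 c2@13 c3@13, authorship .123123123123.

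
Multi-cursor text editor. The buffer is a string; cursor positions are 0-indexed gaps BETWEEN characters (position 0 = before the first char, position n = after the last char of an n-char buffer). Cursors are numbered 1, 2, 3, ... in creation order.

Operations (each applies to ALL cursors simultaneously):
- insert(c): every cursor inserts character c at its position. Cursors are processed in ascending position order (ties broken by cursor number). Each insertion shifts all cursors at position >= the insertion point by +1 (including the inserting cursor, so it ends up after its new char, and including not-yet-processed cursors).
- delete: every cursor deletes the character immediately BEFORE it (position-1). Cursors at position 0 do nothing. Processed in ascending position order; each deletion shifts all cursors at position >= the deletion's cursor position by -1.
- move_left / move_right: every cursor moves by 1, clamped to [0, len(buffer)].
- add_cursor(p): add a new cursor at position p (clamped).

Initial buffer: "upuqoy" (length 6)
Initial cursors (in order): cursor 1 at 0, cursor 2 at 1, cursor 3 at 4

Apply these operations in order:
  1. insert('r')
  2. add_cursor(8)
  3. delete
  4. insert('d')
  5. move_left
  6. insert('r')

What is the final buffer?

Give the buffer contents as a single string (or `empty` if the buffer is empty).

After op 1 (insert('r')): buffer="rurpuqroy" (len 9), cursors c1@1 c2@3 c3@7, authorship 1.2...3..
After op 2 (add_cursor(8)): buffer="rurpuqroy" (len 9), cursors c1@1 c2@3 c3@7 c4@8, authorship 1.2...3..
After op 3 (delete): buffer="upuqy" (len 5), cursors c1@0 c2@1 c3@4 c4@4, authorship .....
After op 4 (insert('d')): buffer="dudpuqddy" (len 9), cursors c1@1 c2@3 c3@8 c4@8, authorship 1.2...34.
After op 5 (move_left): buffer="dudpuqddy" (len 9), cursors c1@0 c2@2 c3@7 c4@7, authorship 1.2...34.
After op 6 (insert('r')): buffer="rdurdpuqdrrdy" (len 13), cursors c1@1 c2@4 c3@11 c4@11, authorship 11.22...3344.

Answer: rdurdpuqdrrdy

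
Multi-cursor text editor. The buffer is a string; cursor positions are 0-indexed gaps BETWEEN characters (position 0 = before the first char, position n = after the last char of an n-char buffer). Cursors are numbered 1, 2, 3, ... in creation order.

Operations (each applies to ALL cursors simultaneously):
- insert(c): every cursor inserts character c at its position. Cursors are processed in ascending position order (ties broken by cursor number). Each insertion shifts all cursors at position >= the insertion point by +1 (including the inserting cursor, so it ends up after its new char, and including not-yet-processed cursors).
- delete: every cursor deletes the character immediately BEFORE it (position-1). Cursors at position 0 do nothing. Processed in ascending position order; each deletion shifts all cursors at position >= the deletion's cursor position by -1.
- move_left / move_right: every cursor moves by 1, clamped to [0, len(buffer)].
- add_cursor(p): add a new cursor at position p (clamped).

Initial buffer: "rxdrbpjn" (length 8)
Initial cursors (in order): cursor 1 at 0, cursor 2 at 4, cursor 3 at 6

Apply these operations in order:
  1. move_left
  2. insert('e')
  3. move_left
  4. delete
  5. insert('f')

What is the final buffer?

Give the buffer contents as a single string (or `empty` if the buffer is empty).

After op 1 (move_left): buffer="rxdrbpjn" (len 8), cursors c1@0 c2@3 c3@5, authorship ........
After op 2 (insert('e')): buffer="erxderbepjn" (len 11), cursors c1@1 c2@5 c3@8, authorship 1...2..3...
After op 3 (move_left): buffer="erxderbepjn" (len 11), cursors c1@0 c2@4 c3@7, authorship 1...2..3...
After op 4 (delete): buffer="erxerepjn" (len 9), cursors c1@0 c2@3 c3@5, authorship 1..2.3...
After op 5 (insert('f')): buffer="ferxferfepjn" (len 12), cursors c1@1 c2@5 c3@8, authorship 11..22.33...

Answer: ferxferfepjn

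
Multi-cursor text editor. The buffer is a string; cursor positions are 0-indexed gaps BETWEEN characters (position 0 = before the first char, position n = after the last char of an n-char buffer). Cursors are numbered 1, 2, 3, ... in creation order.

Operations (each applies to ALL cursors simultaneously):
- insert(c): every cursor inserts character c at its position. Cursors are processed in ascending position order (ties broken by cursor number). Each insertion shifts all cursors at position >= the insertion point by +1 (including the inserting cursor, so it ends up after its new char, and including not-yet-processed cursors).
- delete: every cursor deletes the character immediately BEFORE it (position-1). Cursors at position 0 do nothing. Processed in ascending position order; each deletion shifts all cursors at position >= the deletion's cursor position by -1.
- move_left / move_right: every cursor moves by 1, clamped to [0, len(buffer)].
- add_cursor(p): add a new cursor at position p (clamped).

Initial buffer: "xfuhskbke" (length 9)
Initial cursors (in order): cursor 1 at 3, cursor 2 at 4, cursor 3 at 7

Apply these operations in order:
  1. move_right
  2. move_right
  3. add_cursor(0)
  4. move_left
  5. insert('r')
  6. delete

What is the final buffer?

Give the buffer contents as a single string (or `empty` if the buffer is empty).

Answer: xfuhskbke

Derivation:
After op 1 (move_right): buffer="xfuhskbke" (len 9), cursors c1@4 c2@5 c3@8, authorship .........
After op 2 (move_right): buffer="xfuhskbke" (len 9), cursors c1@5 c2@6 c3@9, authorship .........
After op 3 (add_cursor(0)): buffer="xfuhskbke" (len 9), cursors c4@0 c1@5 c2@6 c3@9, authorship .........
After op 4 (move_left): buffer="xfuhskbke" (len 9), cursors c4@0 c1@4 c2@5 c3@8, authorship .........
After op 5 (insert('r')): buffer="rxfuhrsrkbkre" (len 13), cursors c4@1 c1@6 c2@8 c3@12, authorship 4....1.2...3.
After op 6 (delete): buffer="xfuhskbke" (len 9), cursors c4@0 c1@4 c2@5 c3@8, authorship .........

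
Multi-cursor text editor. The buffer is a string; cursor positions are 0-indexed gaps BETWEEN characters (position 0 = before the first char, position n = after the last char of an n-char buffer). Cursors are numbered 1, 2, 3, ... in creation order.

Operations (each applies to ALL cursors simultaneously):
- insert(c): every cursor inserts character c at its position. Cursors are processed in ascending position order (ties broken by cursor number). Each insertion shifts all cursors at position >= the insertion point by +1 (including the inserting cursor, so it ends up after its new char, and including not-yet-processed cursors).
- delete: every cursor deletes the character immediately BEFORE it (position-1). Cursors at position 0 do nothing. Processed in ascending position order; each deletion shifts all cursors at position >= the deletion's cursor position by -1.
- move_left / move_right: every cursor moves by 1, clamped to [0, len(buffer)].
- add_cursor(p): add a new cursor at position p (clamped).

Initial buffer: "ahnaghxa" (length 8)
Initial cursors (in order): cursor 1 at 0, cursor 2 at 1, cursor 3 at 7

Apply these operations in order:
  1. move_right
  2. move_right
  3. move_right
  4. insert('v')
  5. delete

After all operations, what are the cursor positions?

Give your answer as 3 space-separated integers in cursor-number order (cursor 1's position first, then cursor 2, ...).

Answer: 3 4 8

Derivation:
After op 1 (move_right): buffer="ahnaghxa" (len 8), cursors c1@1 c2@2 c3@8, authorship ........
After op 2 (move_right): buffer="ahnaghxa" (len 8), cursors c1@2 c2@3 c3@8, authorship ........
After op 3 (move_right): buffer="ahnaghxa" (len 8), cursors c1@3 c2@4 c3@8, authorship ........
After op 4 (insert('v')): buffer="ahnvavghxav" (len 11), cursors c1@4 c2@6 c3@11, authorship ...1.2....3
After op 5 (delete): buffer="ahnaghxa" (len 8), cursors c1@3 c2@4 c3@8, authorship ........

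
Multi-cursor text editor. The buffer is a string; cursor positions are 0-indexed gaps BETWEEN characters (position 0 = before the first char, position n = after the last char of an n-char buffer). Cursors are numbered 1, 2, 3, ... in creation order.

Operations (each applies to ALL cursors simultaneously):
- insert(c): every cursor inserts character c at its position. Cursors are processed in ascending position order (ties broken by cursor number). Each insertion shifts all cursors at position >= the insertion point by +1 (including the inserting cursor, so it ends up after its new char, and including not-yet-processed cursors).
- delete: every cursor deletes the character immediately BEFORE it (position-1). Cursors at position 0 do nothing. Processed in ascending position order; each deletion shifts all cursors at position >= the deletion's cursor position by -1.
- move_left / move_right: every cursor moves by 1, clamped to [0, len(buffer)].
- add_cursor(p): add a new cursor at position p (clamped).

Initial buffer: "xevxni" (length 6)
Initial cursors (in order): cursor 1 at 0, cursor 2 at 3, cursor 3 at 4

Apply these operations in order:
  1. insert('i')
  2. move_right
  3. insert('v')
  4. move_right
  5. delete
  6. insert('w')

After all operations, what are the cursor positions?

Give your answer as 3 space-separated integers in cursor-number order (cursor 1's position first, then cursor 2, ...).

After op 1 (insert('i')): buffer="ixevixini" (len 9), cursors c1@1 c2@5 c3@7, authorship 1...2.3..
After op 2 (move_right): buffer="ixevixini" (len 9), cursors c1@2 c2@6 c3@8, authorship 1...2.3..
After op 3 (insert('v')): buffer="ixvevixvinvi" (len 12), cursors c1@3 c2@8 c3@11, authorship 1.1..2.23.3.
After op 4 (move_right): buffer="ixvevixvinvi" (len 12), cursors c1@4 c2@9 c3@12, authorship 1.1..2.23.3.
After op 5 (delete): buffer="ixvvixvnv" (len 9), cursors c1@3 c2@7 c3@9, authorship 1.1.2.2.3
After op 6 (insert('w')): buffer="ixvwvixvwnvw" (len 12), cursors c1@4 c2@9 c3@12, authorship 1.11.2.22.33

Answer: 4 9 12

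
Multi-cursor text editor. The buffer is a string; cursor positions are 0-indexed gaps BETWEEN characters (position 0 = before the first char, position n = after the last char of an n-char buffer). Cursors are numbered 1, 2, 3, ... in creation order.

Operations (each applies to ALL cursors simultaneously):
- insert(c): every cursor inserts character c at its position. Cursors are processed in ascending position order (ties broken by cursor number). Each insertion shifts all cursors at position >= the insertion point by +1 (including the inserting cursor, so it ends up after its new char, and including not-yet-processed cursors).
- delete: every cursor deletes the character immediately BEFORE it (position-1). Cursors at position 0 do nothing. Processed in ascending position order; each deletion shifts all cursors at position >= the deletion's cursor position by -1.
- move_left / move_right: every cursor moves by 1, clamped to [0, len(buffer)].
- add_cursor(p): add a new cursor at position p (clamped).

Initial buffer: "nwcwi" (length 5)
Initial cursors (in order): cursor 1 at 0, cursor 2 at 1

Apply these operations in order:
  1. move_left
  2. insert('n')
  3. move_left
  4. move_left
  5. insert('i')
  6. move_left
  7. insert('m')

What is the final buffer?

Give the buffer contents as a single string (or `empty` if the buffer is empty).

After op 1 (move_left): buffer="nwcwi" (len 5), cursors c1@0 c2@0, authorship .....
After op 2 (insert('n')): buffer="nnnwcwi" (len 7), cursors c1@2 c2@2, authorship 12.....
After op 3 (move_left): buffer="nnnwcwi" (len 7), cursors c1@1 c2@1, authorship 12.....
After op 4 (move_left): buffer="nnnwcwi" (len 7), cursors c1@0 c2@0, authorship 12.....
After op 5 (insert('i')): buffer="iinnnwcwi" (len 9), cursors c1@2 c2@2, authorship 1212.....
After op 6 (move_left): buffer="iinnnwcwi" (len 9), cursors c1@1 c2@1, authorship 1212.....
After op 7 (insert('m')): buffer="imminnnwcwi" (len 11), cursors c1@3 c2@3, authorship 112212.....

Answer: imminnnwcwi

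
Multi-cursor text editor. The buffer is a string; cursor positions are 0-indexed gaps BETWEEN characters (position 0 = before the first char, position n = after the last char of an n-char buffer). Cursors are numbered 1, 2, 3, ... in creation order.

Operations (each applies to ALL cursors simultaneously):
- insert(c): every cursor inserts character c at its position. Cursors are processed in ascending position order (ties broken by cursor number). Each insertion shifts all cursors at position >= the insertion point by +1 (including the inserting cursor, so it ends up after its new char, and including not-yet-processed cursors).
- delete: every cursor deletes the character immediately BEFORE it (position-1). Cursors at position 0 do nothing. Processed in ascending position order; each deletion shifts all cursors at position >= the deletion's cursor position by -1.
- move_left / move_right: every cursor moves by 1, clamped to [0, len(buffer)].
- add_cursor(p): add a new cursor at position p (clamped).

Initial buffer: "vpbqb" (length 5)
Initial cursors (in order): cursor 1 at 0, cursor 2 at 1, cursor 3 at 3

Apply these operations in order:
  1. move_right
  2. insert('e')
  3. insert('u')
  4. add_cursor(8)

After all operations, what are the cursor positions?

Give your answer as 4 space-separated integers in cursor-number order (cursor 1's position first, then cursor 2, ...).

Answer: 3 6 10 8

Derivation:
After op 1 (move_right): buffer="vpbqb" (len 5), cursors c1@1 c2@2 c3@4, authorship .....
After op 2 (insert('e')): buffer="vepebqeb" (len 8), cursors c1@2 c2@4 c3@7, authorship .1.2..3.
After op 3 (insert('u')): buffer="veupeubqeub" (len 11), cursors c1@3 c2@6 c3@10, authorship .11.22..33.
After op 4 (add_cursor(8)): buffer="veupeubqeub" (len 11), cursors c1@3 c2@6 c4@8 c3@10, authorship .11.22..33.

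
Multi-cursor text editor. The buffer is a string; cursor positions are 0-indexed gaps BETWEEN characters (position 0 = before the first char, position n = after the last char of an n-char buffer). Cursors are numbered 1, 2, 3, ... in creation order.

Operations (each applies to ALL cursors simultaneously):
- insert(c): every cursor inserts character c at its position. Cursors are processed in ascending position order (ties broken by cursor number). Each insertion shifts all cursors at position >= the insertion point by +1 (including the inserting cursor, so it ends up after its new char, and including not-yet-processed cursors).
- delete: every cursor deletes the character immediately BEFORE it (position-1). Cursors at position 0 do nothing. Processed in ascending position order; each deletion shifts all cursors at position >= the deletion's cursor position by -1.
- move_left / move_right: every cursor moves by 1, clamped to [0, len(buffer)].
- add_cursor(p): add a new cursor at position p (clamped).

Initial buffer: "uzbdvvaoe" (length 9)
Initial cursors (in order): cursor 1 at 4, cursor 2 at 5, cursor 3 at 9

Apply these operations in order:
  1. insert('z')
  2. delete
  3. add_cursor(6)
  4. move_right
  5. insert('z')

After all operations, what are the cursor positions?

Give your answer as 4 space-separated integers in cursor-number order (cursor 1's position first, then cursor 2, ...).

After op 1 (insert('z')): buffer="uzbdzvzvaoez" (len 12), cursors c1@5 c2@7 c3@12, authorship ....1.2....3
After op 2 (delete): buffer="uzbdvvaoe" (len 9), cursors c1@4 c2@5 c3@9, authorship .........
After op 3 (add_cursor(6)): buffer="uzbdvvaoe" (len 9), cursors c1@4 c2@5 c4@6 c3@9, authorship .........
After op 4 (move_right): buffer="uzbdvvaoe" (len 9), cursors c1@5 c2@6 c4@7 c3@9, authorship .........
After op 5 (insert('z')): buffer="uzbdvzvzazoez" (len 13), cursors c1@6 c2@8 c4@10 c3@13, authorship .....1.2.4..3

Answer: 6 8 13 10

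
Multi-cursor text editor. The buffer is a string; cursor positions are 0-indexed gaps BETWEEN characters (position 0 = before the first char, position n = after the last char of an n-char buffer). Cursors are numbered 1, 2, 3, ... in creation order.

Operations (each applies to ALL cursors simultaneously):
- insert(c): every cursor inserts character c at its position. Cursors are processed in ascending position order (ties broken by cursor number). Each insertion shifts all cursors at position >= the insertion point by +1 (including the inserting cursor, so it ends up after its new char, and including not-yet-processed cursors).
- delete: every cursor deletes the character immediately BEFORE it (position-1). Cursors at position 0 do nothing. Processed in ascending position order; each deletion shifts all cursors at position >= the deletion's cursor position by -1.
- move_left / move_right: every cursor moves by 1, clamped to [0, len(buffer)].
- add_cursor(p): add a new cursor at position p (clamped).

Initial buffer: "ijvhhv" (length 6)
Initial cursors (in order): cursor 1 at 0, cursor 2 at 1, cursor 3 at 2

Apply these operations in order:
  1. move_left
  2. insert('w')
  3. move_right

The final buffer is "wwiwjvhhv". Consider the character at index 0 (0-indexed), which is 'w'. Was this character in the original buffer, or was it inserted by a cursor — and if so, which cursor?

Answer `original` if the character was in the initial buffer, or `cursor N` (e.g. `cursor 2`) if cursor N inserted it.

Answer: cursor 1

Derivation:
After op 1 (move_left): buffer="ijvhhv" (len 6), cursors c1@0 c2@0 c3@1, authorship ......
After op 2 (insert('w')): buffer="wwiwjvhhv" (len 9), cursors c1@2 c2@2 c3@4, authorship 12.3.....
After op 3 (move_right): buffer="wwiwjvhhv" (len 9), cursors c1@3 c2@3 c3@5, authorship 12.3.....
Authorship (.=original, N=cursor N): 1 2 . 3 . . . . .
Index 0: author = 1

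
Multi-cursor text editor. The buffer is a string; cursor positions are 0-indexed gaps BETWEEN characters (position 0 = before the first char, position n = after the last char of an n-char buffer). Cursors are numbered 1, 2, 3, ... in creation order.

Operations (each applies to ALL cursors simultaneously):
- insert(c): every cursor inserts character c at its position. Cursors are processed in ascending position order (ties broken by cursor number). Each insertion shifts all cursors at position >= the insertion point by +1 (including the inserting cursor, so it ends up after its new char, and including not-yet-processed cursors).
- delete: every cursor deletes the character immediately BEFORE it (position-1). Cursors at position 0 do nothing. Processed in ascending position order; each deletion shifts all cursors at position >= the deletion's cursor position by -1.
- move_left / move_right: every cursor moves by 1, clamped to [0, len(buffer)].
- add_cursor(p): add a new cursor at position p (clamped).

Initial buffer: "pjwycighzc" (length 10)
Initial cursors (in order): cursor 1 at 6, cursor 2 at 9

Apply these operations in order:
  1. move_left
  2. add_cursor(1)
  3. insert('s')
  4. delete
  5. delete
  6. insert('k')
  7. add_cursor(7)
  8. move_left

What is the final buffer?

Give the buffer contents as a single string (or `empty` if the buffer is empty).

Answer: kjwykigkzc

Derivation:
After op 1 (move_left): buffer="pjwycighzc" (len 10), cursors c1@5 c2@8, authorship ..........
After op 2 (add_cursor(1)): buffer="pjwycighzc" (len 10), cursors c3@1 c1@5 c2@8, authorship ..........
After op 3 (insert('s')): buffer="psjwycsighszc" (len 13), cursors c3@2 c1@7 c2@11, authorship .3....1...2..
After op 4 (delete): buffer="pjwycighzc" (len 10), cursors c3@1 c1@5 c2@8, authorship ..........
After op 5 (delete): buffer="jwyigzc" (len 7), cursors c3@0 c1@3 c2@5, authorship .......
After op 6 (insert('k')): buffer="kjwykigkzc" (len 10), cursors c3@1 c1@5 c2@8, authorship 3...1..2..
After op 7 (add_cursor(7)): buffer="kjwykigkzc" (len 10), cursors c3@1 c1@5 c4@7 c2@8, authorship 3...1..2..
After op 8 (move_left): buffer="kjwykigkzc" (len 10), cursors c3@0 c1@4 c4@6 c2@7, authorship 3...1..2..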